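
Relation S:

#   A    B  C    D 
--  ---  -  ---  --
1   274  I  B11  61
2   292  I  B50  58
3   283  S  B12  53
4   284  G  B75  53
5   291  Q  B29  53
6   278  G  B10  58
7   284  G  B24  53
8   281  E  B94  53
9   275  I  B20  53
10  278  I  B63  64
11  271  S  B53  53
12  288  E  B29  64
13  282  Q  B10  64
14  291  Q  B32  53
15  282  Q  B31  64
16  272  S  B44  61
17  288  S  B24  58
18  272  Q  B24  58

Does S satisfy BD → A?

No

(B=I, D=61): row 1 → A = 274 ✓
(B=I, D=58): row 2 → A = 292 ✓
(B=S, D=53): rows 3, 11 → A takes values {283, 271} — violation
(B=G, D=53): rows 4, 7 → A = 284, 284 ✓
(B=Q, D=53): rows 5, 14 → A = 291, 291 ✓
(B=G, D=58): row 6 → A = 278 ✓
(B=E, D=53): row 8 → A = 281 ✓
(B=I, D=53): row 9 → A = 275 ✓
(B=I, D=64): row 10 → A = 278 ✓
(B=E, D=64): row 12 → A = 288 ✓
(B=Q, D=64): rows 13, 15 → A = 282, 282 ✓
(B=S, D=61): row 16 → A = 272 ✓
(B=S, D=58): row 17 → A = 288 ✓
(B=Q, D=58): row 18 → A = 272 ✓
Two rows agree on BD but differ on A, so BD → A does not hold.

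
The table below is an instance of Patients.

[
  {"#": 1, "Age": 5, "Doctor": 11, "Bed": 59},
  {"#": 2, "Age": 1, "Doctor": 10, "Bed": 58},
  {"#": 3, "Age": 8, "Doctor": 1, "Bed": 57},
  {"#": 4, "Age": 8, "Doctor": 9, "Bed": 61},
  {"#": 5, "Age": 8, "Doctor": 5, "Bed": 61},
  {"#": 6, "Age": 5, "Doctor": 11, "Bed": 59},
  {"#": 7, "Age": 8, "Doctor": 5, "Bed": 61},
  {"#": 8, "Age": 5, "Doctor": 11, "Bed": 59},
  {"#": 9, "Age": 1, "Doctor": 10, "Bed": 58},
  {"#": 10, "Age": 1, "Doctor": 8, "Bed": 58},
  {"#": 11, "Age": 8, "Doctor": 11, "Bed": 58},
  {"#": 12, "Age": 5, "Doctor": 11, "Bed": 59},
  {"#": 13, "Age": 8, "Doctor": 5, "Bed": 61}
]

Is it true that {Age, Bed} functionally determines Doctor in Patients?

(Age=5, Bed=59): rows 1, 6, 8, 12 → Doctor = 11, 11, 11, 11 ✓
(Age=1, Bed=58): rows 2, 9, 10 → Doctor takes values {10, 8} — violation
(Age=8, Bed=57): row 3 → Doctor = 1 ✓
(Age=8, Bed=61): rows 4, 5, 7, 13 → Doctor takes values {9, 5} — violation
(Age=8, Bed=58): row 11 → Doctor = 11 ✓
Two rows agree on {Age, Bed} but differ on Doctor, so {Age, Bed} → Doctor does not hold.

No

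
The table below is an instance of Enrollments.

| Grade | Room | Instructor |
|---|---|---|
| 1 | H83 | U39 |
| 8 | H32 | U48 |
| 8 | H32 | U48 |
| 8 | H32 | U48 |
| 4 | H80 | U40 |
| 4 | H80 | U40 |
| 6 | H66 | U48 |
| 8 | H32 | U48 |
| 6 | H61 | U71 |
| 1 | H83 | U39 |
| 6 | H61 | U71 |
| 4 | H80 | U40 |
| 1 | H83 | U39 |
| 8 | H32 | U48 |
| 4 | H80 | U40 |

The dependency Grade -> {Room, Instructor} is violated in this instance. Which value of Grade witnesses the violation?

Grade=1: 3 rows → {Room,Instructor} = (H83, U39), (H83, U39), (H83, U39) ✓
Grade=8: 5 rows → {Room,Instructor} = (H32, U48), (H32, U48), (H32, U48), (H32, U48), (H32, U48) ✓
Grade=4: 4 rows → {Room,Instructor} = (H80, U40), (H80, U40), (H80, U40), (H80, U40) ✓
Grade=6: 3 rows → {Room,Instructor} takes values {(H66, U48), (H61, U71)} — violation
The only Grade value with inconsistent RHS is Grade=6.

6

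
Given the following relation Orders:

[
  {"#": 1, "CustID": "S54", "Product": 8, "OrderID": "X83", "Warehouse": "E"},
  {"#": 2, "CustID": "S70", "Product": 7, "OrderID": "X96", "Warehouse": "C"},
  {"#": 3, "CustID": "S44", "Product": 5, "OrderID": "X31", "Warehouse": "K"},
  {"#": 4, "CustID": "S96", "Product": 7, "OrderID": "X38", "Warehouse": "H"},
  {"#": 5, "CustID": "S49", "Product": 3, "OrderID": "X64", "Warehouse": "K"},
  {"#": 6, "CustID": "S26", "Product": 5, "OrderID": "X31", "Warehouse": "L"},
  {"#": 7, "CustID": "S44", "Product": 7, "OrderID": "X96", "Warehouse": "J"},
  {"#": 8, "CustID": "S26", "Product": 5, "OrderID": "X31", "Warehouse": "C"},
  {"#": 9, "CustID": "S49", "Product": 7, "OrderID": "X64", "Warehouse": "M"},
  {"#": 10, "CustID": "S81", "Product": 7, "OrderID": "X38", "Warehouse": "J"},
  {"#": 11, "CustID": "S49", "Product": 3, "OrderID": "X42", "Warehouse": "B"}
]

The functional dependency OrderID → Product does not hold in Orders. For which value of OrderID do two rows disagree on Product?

X64

OrderID=X83: row 1 → Product = 8 ✓
OrderID=X96: rows 2, 7 → Product = 7, 7 ✓
OrderID=X31: rows 3, 6, 8 → Product = 5, 5, 5 ✓
OrderID=X38: rows 4, 10 → Product = 7, 7 ✓
OrderID=X64: rows 5, 9 → Product takes values {3, 7} — violation
OrderID=X42: row 11 → Product = 3 ✓
The only OrderID value with inconsistent Product is OrderID=X64.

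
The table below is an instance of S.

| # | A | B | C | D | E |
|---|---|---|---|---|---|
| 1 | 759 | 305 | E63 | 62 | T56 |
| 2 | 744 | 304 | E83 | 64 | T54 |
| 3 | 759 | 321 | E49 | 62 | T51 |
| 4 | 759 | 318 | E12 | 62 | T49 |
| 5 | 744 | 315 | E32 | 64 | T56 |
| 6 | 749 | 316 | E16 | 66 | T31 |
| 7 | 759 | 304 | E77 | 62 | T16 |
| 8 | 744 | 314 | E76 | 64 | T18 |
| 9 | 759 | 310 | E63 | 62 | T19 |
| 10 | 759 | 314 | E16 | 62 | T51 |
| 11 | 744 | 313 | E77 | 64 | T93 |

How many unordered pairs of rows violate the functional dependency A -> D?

A=759: all 6 rows agree on D — 0 pairs.
A=744: all 4 rows agree on D — 0 pairs.

0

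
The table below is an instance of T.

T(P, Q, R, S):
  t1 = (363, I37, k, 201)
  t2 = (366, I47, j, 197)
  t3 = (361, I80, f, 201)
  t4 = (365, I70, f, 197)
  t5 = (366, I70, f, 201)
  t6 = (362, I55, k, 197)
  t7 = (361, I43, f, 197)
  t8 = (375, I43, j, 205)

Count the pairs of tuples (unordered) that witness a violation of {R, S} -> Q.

2

(R=f, S=201): violating pairs (3,5) — 1 pair.
(R=f, S=197): violating pairs (4,7) — 1 pair.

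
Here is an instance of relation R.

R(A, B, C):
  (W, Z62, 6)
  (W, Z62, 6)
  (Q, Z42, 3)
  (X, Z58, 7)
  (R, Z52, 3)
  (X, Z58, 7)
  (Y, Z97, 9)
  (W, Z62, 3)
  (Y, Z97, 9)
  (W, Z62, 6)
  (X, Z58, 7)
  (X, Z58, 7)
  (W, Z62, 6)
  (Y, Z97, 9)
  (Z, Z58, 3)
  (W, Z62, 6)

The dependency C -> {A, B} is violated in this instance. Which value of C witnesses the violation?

C=6: 5 rows → {A,B} = (W, Z62), (W, Z62), (W, Z62), (W, Z62), (W, Z62) ✓
C=3: 4 rows → {A,B} takes values {(Q, Z42), (R, Z52), (W, Z62), (Z, Z58)} — violation
C=7: 4 rows → {A,B} = (X, Z58), (X, Z58), (X, Z58), (X, Z58) ✓
C=9: 3 rows → {A,B} = (Y, Z97), (Y, Z97), (Y, Z97) ✓
The only C value with inconsistent RHS is C=3.

3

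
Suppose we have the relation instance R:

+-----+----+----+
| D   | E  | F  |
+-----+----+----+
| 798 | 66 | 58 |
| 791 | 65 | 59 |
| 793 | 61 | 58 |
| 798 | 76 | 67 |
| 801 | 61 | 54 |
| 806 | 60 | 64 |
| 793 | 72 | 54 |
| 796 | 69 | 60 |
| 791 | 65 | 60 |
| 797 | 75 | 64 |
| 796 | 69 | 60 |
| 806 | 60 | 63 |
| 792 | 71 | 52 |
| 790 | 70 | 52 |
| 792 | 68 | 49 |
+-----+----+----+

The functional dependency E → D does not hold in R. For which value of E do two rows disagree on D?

61

E=66: 1 row → D = 798 ✓
E=65: 2 rows → D = 791, 791 ✓
E=61: 2 rows → D takes values {793, 801} — violation
E=76: 1 row → D = 798 ✓
E=60: 2 rows → D = 806, 806 ✓
E=72: 1 row → D = 793 ✓
E=69: 2 rows → D = 796, 796 ✓
E=75: 1 row → D = 797 ✓
E=71: 1 row → D = 792 ✓
E=70: 1 row → D = 790 ✓
E=68: 1 row → D = 792 ✓
The only E value with inconsistent D is E=61.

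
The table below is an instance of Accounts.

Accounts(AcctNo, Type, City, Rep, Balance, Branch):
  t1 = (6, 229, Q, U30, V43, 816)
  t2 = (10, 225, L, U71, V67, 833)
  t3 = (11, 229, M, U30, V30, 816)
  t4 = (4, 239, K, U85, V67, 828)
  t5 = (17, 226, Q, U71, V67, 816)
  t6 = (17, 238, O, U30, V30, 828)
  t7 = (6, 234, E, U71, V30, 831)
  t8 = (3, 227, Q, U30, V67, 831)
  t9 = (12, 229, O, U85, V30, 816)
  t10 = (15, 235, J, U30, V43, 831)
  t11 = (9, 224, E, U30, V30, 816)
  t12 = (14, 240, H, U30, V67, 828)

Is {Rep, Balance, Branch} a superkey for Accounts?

Rows 3 and 11 have the same {Rep, Balance, Branch} value (Rep=U30, Balance=V30, Branch=816) but are distinct tuples, so {Rep, Balance, Branch} does not determine every attribute — not a superkey.

No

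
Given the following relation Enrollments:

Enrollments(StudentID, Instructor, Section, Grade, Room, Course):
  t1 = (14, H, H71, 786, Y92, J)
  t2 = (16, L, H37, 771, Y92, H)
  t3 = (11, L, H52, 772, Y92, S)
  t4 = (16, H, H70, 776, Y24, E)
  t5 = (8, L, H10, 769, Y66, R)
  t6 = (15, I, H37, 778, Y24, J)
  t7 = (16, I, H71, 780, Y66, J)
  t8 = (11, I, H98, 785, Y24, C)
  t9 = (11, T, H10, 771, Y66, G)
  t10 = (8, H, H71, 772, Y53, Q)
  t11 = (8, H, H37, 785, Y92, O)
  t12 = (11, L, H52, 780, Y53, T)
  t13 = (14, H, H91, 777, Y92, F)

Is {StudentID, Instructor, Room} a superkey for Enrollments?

Rows 1 and 13 have the same {StudentID, Instructor, Room} value (StudentID=14, Instructor=H, Room=Y92) but are distinct tuples, so {StudentID, Instructor, Room} does not determine every attribute — not a superkey.

No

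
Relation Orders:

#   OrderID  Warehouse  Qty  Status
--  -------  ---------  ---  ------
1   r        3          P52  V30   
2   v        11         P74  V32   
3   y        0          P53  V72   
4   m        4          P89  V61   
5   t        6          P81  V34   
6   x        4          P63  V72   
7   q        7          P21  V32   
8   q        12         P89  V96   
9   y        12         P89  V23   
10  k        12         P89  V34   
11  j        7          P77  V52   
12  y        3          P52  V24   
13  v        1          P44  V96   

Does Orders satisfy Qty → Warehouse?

No

Qty=P52: rows 1, 12 → Warehouse = 3, 3 ✓
Qty=P74: row 2 → Warehouse = 11 ✓
Qty=P53: row 3 → Warehouse = 0 ✓
Qty=P89: rows 4, 8, 9, 10 → Warehouse takes values {4, 12} — violation
Qty=P81: row 5 → Warehouse = 6 ✓
Qty=P63: row 6 → Warehouse = 4 ✓
Qty=P21: row 7 → Warehouse = 7 ✓
Qty=P77: row 11 → Warehouse = 7 ✓
Qty=P44: row 13 → Warehouse = 1 ✓
Two rows agree on Qty but differ on Warehouse, so Qty → Warehouse does not hold.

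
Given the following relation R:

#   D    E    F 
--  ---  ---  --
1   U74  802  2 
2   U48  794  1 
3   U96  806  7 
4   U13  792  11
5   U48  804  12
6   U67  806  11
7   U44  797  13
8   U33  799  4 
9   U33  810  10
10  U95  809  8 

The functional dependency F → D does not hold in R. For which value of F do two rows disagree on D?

11

F=2: row 1 → D = U74 ✓
F=1: row 2 → D = U48 ✓
F=7: row 3 → D = U96 ✓
F=11: rows 4, 6 → D takes values {U13, U67} — violation
F=12: row 5 → D = U48 ✓
F=13: row 7 → D = U44 ✓
F=4: row 8 → D = U33 ✓
F=10: row 9 → D = U33 ✓
F=8: row 10 → D = U95 ✓
The only F value with inconsistent D is F=11.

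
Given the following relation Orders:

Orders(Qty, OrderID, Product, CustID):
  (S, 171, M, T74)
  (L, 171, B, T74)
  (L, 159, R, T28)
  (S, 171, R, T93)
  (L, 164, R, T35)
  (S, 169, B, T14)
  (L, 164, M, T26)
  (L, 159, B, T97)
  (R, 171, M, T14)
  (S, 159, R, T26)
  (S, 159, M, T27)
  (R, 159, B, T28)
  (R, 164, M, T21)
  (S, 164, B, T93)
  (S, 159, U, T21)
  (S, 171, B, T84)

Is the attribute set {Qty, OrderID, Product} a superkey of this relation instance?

All 16 rows have distinct {Qty, OrderID, Product} values, so {Qty, OrderID, Product} → (all attributes) holds and {Qty, OrderID, Product} is a superkey.

Yes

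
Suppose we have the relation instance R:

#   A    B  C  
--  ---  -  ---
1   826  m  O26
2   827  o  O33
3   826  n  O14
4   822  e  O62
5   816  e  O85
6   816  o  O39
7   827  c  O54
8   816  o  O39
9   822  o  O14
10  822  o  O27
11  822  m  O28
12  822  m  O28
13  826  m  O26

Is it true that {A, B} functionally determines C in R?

No

(A=826, B=m): rows 1, 13 → C = O26, O26 ✓
(A=827, B=o): row 2 → C = O33 ✓
(A=826, B=n): row 3 → C = O14 ✓
(A=822, B=e): row 4 → C = O62 ✓
(A=816, B=e): row 5 → C = O85 ✓
(A=816, B=o): rows 6, 8 → C = O39, O39 ✓
(A=827, B=c): row 7 → C = O54 ✓
(A=822, B=o): rows 9, 10 → C takes values {O14, O27} — violation
(A=822, B=m): rows 11, 12 → C = O28, O28 ✓
Two rows agree on {A, B} but differ on C, so {A, B} → C does not hold.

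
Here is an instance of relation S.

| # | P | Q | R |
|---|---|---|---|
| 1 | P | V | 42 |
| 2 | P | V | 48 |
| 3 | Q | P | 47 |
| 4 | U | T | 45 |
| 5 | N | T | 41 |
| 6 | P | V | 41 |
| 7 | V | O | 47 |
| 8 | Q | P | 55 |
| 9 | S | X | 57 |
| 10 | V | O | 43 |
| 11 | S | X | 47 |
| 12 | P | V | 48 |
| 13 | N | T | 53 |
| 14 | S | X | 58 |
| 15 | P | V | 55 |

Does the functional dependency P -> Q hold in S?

Yes

P=P: rows 1, 2, 6, 12, 15 → Q = V, V, V, V, V ✓
P=Q: rows 3, 8 → Q = P, P ✓
P=U: row 4 → Q = T ✓
P=N: rows 5, 13 → Q = T, T ✓
P=V: rows 7, 10 → Q = O, O ✓
P=S: rows 9, 11, 14 → Q = X, X, X ✓
Every P value is associated with a single Q value, so P -> Q holds.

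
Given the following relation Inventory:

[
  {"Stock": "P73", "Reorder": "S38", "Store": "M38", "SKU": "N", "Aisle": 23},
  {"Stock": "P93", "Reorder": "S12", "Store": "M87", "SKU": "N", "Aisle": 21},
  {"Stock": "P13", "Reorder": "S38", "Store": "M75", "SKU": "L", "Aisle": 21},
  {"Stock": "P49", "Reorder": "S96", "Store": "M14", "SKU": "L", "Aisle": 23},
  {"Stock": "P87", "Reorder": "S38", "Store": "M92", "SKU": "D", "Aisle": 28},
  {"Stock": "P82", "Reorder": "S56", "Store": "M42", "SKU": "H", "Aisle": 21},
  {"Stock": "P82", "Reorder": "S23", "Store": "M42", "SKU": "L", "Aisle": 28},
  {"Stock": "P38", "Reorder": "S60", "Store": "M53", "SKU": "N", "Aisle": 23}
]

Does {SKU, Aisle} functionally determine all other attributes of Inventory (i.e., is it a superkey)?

No

Two distinct rows share (SKU=N, Aisle=23), so {SKU, Aisle} does not determine every attribute — not a superkey.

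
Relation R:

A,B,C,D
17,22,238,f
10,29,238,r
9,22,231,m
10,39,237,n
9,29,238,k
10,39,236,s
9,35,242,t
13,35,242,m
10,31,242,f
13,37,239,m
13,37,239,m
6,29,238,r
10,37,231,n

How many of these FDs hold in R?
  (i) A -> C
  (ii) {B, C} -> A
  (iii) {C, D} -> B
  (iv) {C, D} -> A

1

(i) A -> C: A=10: 5 rows → C takes values {238, 237, 236, 242, 231} — violation; A=9: 3 rows → C takes values {231, 238, 242} — violation; A=13: 3 rows → C takes values {242, 239} — violation — fails.
(ii) {B, C} -> A: (B=29, C=238): 3 rows → A takes values {10, 9, 6} — violation; (B=35, C=242): 2 rows → A takes values {9, 13} — violation — fails.
(iii) {C, D} -> B: every LHS value maps to a single RHS value — holds.
(iv) {C, D} -> A: (C=238, D=r): 2 rows → A takes values {10, 6} — violation — fails.
1 of the 4 dependencies holds.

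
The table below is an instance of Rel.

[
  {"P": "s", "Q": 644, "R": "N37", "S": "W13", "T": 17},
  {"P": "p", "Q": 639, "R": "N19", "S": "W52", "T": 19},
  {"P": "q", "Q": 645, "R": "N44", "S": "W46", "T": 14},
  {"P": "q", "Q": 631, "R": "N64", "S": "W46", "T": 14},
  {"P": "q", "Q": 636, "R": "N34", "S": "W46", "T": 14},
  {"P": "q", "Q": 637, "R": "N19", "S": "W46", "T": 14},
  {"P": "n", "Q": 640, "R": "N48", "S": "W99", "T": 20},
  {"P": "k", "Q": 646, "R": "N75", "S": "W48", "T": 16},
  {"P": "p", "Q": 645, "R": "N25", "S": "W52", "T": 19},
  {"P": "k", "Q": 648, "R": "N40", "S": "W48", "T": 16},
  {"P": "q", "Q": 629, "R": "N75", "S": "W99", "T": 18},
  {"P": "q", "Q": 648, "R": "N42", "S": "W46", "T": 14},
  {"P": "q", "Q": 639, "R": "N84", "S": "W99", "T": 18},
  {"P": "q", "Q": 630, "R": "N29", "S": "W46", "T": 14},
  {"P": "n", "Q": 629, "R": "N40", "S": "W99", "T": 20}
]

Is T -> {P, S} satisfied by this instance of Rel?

T=17: 1 row → {P,S} = (s, W13) ✓
T=19: 2 rows → {P,S} = (p, W52), (p, W52) ✓
T=14: 6 rows → {P,S} = (q, W46), (q, W46), (q, W46), (q, W46), (q, W46), (q, W46) ✓
T=20: 2 rows → {P,S} = (n, W99), (n, W99) ✓
T=16: 2 rows → {P,S} = (k, W48), (k, W48) ✓
T=18: 2 rows → {P,S} = (q, W99), (q, W99) ✓
Every T value is associated with a single {P, S} value, so T -> {P, S} holds.

Yes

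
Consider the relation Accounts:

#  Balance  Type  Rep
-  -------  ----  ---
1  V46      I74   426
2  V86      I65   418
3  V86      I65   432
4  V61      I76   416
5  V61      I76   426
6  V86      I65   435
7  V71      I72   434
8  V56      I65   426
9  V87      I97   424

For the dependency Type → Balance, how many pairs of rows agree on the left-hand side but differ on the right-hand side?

Type=I65: violating pairs (2,8), (3,8), (6,8) — 3 pairs.
Type=I76: all 2 rows agree on Balance — 0 pairs.

3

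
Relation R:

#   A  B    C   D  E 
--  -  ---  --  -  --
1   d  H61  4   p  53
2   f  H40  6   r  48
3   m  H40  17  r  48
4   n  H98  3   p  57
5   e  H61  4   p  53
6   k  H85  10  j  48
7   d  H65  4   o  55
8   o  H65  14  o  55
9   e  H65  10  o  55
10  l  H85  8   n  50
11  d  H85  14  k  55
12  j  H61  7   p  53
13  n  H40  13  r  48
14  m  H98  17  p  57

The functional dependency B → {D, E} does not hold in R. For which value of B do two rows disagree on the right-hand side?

H85

B=H61: rows 1, 5, 12 → {D,E} = (p, 53), (p, 53), (p, 53) ✓
B=H40: rows 2, 3, 13 → {D,E} = (r, 48), (r, 48), (r, 48) ✓
B=H98: rows 4, 14 → {D,E} = (p, 57), (p, 57) ✓
B=H85: rows 6, 10, 11 → {D,E} takes values {(j, 48), (n, 50), (k, 55)} — violation
B=H65: rows 7, 8, 9 → {D,E} = (o, 55), (o, 55), (o, 55) ✓
The only B value with inconsistent RHS is B=H85.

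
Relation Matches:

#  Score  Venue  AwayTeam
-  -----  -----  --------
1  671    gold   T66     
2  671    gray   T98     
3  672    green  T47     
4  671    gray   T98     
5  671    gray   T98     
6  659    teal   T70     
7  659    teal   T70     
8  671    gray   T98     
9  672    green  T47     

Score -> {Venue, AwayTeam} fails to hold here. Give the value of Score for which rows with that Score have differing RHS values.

Score=671: rows 1, 2, 4, 5, 8 → {Venue,AwayTeam} takes values {(gold, T66), (gray, T98)} — violation
Score=672: rows 3, 9 → {Venue,AwayTeam} = (green, T47), (green, T47) ✓
Score=659: rows 6, 7 → {Venue,AwayTeam} = (teal, T70), (teal, T70) ✓
The only Score value with inconsistent RHS is Score=671.

671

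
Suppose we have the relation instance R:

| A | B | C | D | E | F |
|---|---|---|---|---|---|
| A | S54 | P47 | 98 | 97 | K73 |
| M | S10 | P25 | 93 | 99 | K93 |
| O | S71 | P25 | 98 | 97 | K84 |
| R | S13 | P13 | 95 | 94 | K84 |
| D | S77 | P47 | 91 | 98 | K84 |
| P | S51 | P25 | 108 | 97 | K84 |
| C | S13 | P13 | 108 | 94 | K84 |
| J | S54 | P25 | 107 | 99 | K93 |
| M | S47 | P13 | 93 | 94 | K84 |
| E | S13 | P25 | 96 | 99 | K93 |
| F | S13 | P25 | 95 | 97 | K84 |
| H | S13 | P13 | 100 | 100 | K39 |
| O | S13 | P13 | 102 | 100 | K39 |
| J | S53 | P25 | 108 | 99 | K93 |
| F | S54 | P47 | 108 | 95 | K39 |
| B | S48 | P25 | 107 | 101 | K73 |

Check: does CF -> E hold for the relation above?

Yes

(C=P47, F=K73): 1 row → E = 97 ✓
(C=P25, F=K93): 4 rows → E = 99, 99, 99, 99 ✓
(C=P25, F=K84): 3 rows → E = 97, 97, 97 ✓
(C=P13, F=K84): 3 rows → E = 94, 94, 94 ✓
(C=P47, F=K84): 1 row → E = 98 ✓
(C=P13, F=K39): 2 rows → E = 100, 100 ✓
(C=P47, F=K39): 1 row → E = 95 ✓
(C=P25, F=K73): 1 row → E = 101 ✓
Every CF value is associated with a single E value, so CF -> E holds.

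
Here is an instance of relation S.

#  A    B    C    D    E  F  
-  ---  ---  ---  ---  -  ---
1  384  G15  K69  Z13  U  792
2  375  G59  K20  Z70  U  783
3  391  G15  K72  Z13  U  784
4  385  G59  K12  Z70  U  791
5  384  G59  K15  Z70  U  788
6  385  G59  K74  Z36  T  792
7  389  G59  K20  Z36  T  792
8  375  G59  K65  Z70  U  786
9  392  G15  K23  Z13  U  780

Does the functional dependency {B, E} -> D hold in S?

Yes

(B=G15, E=U): rows 1, 3, 9 → D = Z13, Z13, Z13 ✓
(B=G59, E=U): rows 2, 4, 5, 8 → D = Z70, Z70, Z70, Z70 ✓
(B=G59, E=T): rows 6, 7 → D = Z36, Z36 ✓
Every {B, E} value is associated with a single D value, so {B, E} -> D holds.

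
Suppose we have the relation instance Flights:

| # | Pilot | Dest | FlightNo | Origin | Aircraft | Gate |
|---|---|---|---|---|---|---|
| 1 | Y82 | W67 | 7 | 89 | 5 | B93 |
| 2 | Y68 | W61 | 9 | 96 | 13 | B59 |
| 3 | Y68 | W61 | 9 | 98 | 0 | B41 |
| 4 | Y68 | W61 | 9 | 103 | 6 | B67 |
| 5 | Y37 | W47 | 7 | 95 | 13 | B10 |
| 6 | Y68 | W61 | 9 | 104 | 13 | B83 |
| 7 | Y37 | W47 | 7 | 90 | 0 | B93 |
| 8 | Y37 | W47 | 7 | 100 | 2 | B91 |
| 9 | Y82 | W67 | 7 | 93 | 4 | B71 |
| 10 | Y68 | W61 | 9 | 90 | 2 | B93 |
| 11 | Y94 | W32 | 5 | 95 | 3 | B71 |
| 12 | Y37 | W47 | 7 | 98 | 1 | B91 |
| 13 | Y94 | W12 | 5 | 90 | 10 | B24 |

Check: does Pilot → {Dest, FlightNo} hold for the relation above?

Pilot=Y82: rows 1, 9 → {Dest,FlightNo} = (W67, 7), (W67, 7) ✓
Pilot=Y68: rows 2, 3, 4, 6, 10 → {Dest,FlightNo} = (W61, 9), (W61, 9), (W61, 9), (W61, 9), (W61, 9) ✓
Pilot=Y37: rows 5, 7, 8, 12 → {Dest,FlightNo} = (W47, 7), (W47, 7), (W47, 7), (W47, 7) ✓
Pilot=Y94: rows 11, 13 → {Dest,FlightNo} takes values {(W32, 5), (W12, 5)} — violation
Two rows agree on Pilot but differ on {Dest, FlightNo}, so Pilot → {Dest, FlightNo} does not hold.

No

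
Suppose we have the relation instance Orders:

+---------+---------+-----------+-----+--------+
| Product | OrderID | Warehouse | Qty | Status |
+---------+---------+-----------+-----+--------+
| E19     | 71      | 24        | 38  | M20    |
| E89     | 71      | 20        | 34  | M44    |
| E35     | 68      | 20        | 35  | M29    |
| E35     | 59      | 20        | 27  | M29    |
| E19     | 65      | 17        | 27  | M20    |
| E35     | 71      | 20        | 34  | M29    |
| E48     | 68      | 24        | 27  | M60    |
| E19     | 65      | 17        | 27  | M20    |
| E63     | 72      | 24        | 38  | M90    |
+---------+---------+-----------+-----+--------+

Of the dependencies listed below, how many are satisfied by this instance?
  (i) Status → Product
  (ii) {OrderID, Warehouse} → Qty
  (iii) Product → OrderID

2

(i) Status → Product: every LHS value maps to a single RHS value — holds.
(ii) {OrderID, Warehouse} → Qty: every LHS value maps to a single RHS value — holds.
(iii) Product → OrderID: Product=E19: 3 rows → OrderID takes values {71, 65} — violation; Product=E35: 3 rows → OrderID takes values {68, 59, 71} — violation — fails.
2 of the 3 dependencies hold.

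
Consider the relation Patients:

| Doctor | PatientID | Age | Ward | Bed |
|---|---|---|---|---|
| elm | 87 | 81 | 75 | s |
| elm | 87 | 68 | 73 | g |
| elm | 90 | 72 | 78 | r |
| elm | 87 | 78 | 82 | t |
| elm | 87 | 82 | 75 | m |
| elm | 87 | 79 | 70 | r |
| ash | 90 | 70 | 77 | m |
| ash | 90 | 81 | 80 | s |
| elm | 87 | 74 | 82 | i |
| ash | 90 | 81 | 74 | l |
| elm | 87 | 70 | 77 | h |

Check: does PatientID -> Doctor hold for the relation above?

No

PatientID=87: 7 rows → Doctor = elm, elm, elm, elm, elm, elm, elm ✓
PatientID=90: 4 rows → Doctor takes values {elm, ash} — violation
Two rows agree on PatientID but differ on Doctor, so PatientID -> Doctor does not hold.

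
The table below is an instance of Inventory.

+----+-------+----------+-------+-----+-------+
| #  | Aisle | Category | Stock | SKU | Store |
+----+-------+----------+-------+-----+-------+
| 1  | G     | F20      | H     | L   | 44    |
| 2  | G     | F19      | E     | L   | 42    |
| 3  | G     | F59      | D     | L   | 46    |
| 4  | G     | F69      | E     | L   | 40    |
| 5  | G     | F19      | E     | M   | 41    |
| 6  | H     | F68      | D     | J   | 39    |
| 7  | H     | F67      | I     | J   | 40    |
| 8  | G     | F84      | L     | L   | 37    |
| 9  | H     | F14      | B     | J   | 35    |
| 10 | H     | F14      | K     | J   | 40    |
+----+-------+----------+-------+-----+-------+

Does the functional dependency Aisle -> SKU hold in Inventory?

Aisle=G: rows 1, 2, 3, 4, 5, 8 → SKU takes values {L, M} — violation
Aisle=H: rows 6, 7, 9, 10 → SKU = J, J, J, J ✓
Two rows agree on Aisle but differ on SKU, so Aisle -> SKU does not hold.

No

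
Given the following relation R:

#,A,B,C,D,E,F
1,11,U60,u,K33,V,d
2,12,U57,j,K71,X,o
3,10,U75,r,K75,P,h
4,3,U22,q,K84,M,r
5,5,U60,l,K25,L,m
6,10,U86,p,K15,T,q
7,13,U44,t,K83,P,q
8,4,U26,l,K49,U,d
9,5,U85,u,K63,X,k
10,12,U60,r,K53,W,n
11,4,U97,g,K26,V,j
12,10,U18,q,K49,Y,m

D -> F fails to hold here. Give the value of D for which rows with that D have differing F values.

D=K33: row 1 → F = d ✓
D=K71: row 2 → F = o ✓
D=K75: row 3 → F = h ✓
D=K84: row 4 → F = r ✓
D=K25: row 5 → F = m ✓
D=K15: row 6 → F = q ✓
D=K83: row 7 → F = q ✓
D=K49: rows 8, 12 → F takes values {d, m} — violation
D=K63: row 9 → F = k ✓
D=K53: row 10 → F = n ✓
D=K26: row 11 → F = j ✓
The only D value with inconsistent F is D=K49.

K49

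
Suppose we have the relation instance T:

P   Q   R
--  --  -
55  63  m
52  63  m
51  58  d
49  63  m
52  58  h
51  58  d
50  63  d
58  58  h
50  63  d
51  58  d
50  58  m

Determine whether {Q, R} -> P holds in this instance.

(Q=63, R=m): 3 rows → P takes values {55, 52, 49} — violation
(Q=58, R=d): 3 rows → P = 51, 51, 51 ✓
(Q=58, R=h): 2 rows → P takes values {52, 58} — violation
(Q=63, R=d): 2 rows → P = 50, 50 ✓
(Q=58, R=m): 1 row → P = 50 ✓
Two rows agree on {Q, R} but differ on P, so {Q, R} -> P does not hold.

No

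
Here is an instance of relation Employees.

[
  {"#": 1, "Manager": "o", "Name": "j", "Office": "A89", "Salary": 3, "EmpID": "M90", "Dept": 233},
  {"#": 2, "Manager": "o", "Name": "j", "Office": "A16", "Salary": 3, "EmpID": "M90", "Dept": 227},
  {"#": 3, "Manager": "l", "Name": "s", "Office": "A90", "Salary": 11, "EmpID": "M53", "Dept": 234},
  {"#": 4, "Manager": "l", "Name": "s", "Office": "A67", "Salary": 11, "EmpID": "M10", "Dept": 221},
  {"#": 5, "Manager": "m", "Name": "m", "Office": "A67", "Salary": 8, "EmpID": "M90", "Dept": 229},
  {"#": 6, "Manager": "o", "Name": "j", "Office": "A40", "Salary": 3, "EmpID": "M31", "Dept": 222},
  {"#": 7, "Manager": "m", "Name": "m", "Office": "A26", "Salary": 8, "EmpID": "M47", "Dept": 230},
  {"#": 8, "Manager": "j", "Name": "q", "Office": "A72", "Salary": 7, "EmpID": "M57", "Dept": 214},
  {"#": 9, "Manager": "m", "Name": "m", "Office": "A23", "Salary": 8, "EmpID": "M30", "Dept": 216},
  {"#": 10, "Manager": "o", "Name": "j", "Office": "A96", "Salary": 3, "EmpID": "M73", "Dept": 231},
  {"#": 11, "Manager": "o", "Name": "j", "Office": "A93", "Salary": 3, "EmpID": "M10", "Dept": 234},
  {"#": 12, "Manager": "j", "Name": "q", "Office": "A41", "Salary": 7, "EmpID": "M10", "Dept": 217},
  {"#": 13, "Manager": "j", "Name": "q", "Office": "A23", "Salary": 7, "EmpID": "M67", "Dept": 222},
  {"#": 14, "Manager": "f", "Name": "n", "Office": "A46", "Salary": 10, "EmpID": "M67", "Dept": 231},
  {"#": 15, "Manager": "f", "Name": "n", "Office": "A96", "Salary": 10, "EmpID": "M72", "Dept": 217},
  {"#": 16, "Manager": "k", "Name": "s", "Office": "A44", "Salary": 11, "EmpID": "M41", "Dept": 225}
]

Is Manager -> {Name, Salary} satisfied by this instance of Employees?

Yes

Manager=o: rows 1, 2, 6, 10, 11 → {Name,Salary} = (j, 3), (j, 3), (j, 3), (j, 3), (j, 3) ✓
Manager=l: rows 3, 4 → {Name,Salary} = (s, 11), (s, 11) ✓
Manager=m: rows 5, 7, 9 → {Name,Salary} = (m, 8), (m, 8), (m, 8) ✓
Manager=j: rows 8, 12, 13 → {Name,Salary} = (q, 7), (q, 7), (q, 7) ✓
Manager=f: rows 14, 15 → {Name,Salary} = (n, 10), (n, 10) ✓
Manager=k: row 16 → {Name,Salary} = (s, 11) ✓
Every Manager value is associated with a single {Name, Salary} value, so Manager -> {Name, Salary} holds.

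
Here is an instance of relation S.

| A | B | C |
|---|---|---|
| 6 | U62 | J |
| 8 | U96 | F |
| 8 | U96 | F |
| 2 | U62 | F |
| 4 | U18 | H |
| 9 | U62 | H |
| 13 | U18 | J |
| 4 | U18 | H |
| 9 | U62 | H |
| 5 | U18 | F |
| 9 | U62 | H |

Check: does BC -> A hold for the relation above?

(B=U62, C=J): 1 row → A = 6 ✓
(B=U96, C=F): 2 rows → A = 8, 8 ✓
(B=U62, C=F): 1 row → A = 2 ✓
(B=U18, C=H): 2 rows → A = 4, 4 ✓
(B=U62, C=H): 3 rows → A = 9, 9, 9 ✓
(B=U18, C=J): 1 row → A = 13 ✓
(B=U18, C=F): 1 row → A = 5 ✓
Every BC value is associated with a single A value, so BC -> A holds.

Yes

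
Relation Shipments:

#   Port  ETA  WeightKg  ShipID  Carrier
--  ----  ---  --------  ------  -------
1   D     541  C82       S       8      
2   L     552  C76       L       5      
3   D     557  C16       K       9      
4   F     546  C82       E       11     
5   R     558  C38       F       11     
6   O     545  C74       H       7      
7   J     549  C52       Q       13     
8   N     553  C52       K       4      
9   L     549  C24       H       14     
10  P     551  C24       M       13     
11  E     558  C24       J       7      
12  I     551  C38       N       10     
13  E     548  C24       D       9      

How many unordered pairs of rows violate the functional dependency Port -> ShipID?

3

Port=D: violating pairs (1,3) — 1 pair.
Port=L: violating pairs (2,9) — 1 pair.
Port=E: violating pairs (11,13) — 1 pair.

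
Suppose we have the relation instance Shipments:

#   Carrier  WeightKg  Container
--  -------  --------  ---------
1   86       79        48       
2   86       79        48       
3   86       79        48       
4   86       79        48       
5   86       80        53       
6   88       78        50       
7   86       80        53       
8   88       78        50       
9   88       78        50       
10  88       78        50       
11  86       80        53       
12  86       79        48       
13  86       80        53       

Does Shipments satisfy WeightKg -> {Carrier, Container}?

WeightKg=79: rows 1, 2, 3, 4, 12 → {Carrier,Container} = (86, 48), (86, 48), (86, 48), (86, 48), (86, 48) ✓
WeightKg=80: rows 5, 7, 11, 13 → {Carrier,Container} = (86, 53), (86, 53), (86, 53), (86, 53) ✓
WeightKg=78: rows 6, 8, 9, 10 → {Carrier,Container} = (88, 50), (88, 50), (88, 50), (88, 50) ✓
Every WeightKg value is associated with a single {Carrier, Container} value, so WeightKg -> {Carrier, Container} holds.

Yes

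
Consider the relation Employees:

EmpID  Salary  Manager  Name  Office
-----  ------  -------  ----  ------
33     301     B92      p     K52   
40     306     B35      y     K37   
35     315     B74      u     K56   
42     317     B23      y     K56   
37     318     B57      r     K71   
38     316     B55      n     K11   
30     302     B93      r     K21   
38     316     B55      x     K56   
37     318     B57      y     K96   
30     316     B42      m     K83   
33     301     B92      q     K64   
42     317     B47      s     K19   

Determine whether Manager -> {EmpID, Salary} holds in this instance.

Yes

Manager=B92: 2 rows → {EmpID,Salary} = (33, 301), (33, 301) ✓
Manager=B35: 1 row → {EmpID,Salary} = (40, 306) ✓
Manager=B74: 1 row → {EmpID,Salary} = (35, 315) ✓
Manager=B23: 1 row → {EmpID,Salary} = (42, 317) ✓
Manager=B57: 2 rows → {EmpID,Salary} = (37, 318), (37, 318) ✓
Manager=B55: 2 rows → {EmpID,Salary} = (38, 316), (38, 316) ✓
Manager=B93: 1 row → {EmpID,Salary} = (30, 302) ✓
Manager=B42: 1 row → {EmpID,Salary} = (30, 316) ✓
Manager=B47: 1 row → {EmpID,Salary} = (42, 317) ✓
Every Manager value is associated with a single {EmpID, Salary} value, so Manager -> {EmpID, Salary} holds.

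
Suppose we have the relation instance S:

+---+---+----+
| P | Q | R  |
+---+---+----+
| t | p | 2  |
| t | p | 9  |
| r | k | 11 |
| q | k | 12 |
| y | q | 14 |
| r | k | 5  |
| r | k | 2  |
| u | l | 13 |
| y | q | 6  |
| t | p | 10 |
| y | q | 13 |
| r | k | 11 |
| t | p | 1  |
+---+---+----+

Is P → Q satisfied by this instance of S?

P=t: 4 rows → Q = p, p, p, p ✓
P=r: 4 rows → Q = k, k, k, k ✓
P=q: 1 row → Q = k ✓
P=y: 3 rows → Q = q, q, q ✓
P=u: 1 row → Q = l ✓
Every P value is associated with a single Q value, so P → Q holds.

Yes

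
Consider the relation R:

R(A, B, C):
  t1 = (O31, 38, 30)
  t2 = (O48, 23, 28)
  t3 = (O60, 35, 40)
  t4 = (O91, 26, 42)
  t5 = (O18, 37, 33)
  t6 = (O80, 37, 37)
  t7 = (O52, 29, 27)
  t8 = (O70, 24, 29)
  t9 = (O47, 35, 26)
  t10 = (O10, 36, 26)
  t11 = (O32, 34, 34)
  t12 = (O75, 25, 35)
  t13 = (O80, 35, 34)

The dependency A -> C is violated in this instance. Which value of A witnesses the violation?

O80

A=O31: row 1 → C = 30 ✓
A=O48: row 2 → C = 28 ✓
A=O60: row 3 → C = 40 ✓
A=O91: row 4 → C = 42 ✓
A=O18: row 5 → C = 33 ✓
A=O80: rows 6, 13 → C takes values {37, 34} — violation
A=O52: row 7 → C = 27 ✓
A=O70: row 8 → C = 29 ✓
A=O47: row 9 → C = 26 ✓
A=O10: row 10 → C = 26 ✓
A=O32: row 11 → C = 34 ✓
A=O75: row 12 → C = 35 ✓
The only A value with inconsistent C is A=O80.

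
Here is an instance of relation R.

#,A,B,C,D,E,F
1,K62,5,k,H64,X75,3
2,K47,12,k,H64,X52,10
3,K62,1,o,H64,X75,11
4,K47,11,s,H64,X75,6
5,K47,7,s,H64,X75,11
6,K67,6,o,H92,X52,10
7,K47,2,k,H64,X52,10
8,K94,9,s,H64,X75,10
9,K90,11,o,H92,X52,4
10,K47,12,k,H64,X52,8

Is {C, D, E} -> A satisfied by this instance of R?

No

(C=k, D=H64, E=X75): row 1 → A = K62 ✓
(C=k, D=H64, E=X52): rows 2, 7, 10 → A = K47, K47, K47 ✓
(C=o, D=H64, E=X75): row 3 → A = K62 ✓
(C=s, D=H64, E=X75): rows 4, 5, 8 → A takes values {K47, K94} — violation
(C=o, D=H92, E=X52): rows 6, 9 → A takes values {K67, K90} — violation
Two rows agree on {C, D, E} but differ on A, so {C, D, E} -> A does not hold.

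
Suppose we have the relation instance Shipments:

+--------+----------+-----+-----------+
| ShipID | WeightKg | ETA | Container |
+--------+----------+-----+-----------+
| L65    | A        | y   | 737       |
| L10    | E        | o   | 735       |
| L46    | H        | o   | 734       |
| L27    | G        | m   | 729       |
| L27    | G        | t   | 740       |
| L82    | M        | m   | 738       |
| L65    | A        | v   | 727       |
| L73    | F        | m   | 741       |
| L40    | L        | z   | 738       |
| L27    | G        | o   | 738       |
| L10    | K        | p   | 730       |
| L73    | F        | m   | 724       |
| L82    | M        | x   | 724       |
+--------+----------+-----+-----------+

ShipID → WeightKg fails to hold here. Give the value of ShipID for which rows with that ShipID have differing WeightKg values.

L10

ShipID=L65: 2 rows → WeightKg = A, A ✓
ShipID=L10: 2 rows → WeightKg takes values {E, K} — violation
ShipID=L46: 1 row → WeightKg = H ✓
ShipID=L27: 3 rows → WeightKg = G, G, G ✓
ShipID=L82: 2 rows → WeightKg = M, M ✓
ShipID=L73: 2 rows → WeightKg = F, F ✓
ShipID=L40: 1 row → WeightKg = L ✓
The only ShipID value with inconsistent WeightKg is ShipID=L10.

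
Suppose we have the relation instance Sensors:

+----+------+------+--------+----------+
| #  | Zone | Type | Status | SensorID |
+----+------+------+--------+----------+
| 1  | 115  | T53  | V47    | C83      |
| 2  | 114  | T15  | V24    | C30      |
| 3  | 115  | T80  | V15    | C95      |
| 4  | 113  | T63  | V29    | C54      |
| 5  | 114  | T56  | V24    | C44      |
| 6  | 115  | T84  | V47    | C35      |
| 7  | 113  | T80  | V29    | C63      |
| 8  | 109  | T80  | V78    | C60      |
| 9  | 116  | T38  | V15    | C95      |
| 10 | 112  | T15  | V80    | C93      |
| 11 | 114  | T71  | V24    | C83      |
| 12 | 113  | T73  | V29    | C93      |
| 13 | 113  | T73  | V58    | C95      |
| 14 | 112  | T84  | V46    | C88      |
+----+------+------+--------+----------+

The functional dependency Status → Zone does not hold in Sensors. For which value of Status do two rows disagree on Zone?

V15

Status=V47: rows 1, 6 → Zone = 115, 115 ✓
Status=V24: rows 2, 5, 11 → Zone = 114, 114, 114 ✓
Status=V15: rows 3, 9 → Zone takes values {115, 116} — violation
Status=V29: rows 4, 7, 12 → Zone = 113, 113, 113 ✓
Status=V78: row 8 → Zone = 109 ✓
Status=V80: row 10 → Zone = 112 ✓
Status=V58: row 13 → Zone = 113 ✓
Status=V46: row 14 → Zone = 112 ✓
The only Status value with inconsistent Zone is Status=V15.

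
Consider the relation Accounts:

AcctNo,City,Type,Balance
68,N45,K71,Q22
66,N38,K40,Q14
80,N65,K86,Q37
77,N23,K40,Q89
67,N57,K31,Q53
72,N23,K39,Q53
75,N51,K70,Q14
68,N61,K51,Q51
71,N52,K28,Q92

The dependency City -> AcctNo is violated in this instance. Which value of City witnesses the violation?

N23

City=N45: 1 row → AcctNo = 68 ✓
City=N38: 1 row → AcctNo = 66 ✓
City=N65: 1 row → AcctNo = 80 ✓
City=N23: 2 rows → AcctNo takes values {77, 72} — violation
City=N57: 1 row → AcctNo = 67 ✓
City=N51: 1 row → AcctNo = 75 ✓
City=N61: 1 row → AcctNo = 68 ✓
City=N52: 1 row → AcctNo = 71 ✓
The only City value with inconsistent AcctNo is City=N23.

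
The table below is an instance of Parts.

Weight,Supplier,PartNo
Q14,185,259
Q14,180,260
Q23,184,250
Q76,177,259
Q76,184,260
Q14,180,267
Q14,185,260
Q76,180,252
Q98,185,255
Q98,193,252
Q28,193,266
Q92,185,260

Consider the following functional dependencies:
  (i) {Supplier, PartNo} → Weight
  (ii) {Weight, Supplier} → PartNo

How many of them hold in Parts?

(i) {Supplier, PartNo} → Weight: (Supplier=185, PartNo=260): 2 rows → Weight takes values {Q14, Q92} — violation — fails.
(ii) {Weight, Supplier} → PartNo: (Weight=Q14, Supplier=185): 2 rows → PartNo takes values {259, 260} — violation; (Weight=Q14, Supplier=180): 2 rows → PartNo takes values {260, 267} — violation — fails.
None of the 2 dependencies hold.

0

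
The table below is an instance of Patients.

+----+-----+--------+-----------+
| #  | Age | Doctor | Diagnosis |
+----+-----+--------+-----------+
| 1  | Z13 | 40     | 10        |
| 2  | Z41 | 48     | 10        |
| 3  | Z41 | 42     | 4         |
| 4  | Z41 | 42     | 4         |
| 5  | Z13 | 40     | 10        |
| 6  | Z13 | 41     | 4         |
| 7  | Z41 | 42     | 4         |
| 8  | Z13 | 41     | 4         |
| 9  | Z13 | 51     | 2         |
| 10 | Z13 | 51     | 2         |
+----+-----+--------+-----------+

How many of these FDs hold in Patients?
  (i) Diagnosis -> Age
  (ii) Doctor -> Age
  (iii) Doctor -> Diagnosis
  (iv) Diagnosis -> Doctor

(i) Diagnosis -> Age: Diagnosis=10: rows 1, 2, 5 → Age takes values {Z13, Z41} — violation; Diagnosis=4: rows 3, 4, 6, 7, 8 → Age takes values {Z41, Z13} — violation — fails.
(ii) Doctor -> Age: every LHS value maps to a single RHS value — holds.
(iii) Doctor -> Diagnosis: every LHS value maps to a single RHS value — holds.
(iv) Diagnosis -> Doctor: Diagnosis=10: rows 1, 2, 5 → Doctor takes values {40, 48} — violation; Diagnosis=4: rows 3, 4, 6, 7, 8 → Doctor takes values {42, 41} — violation — fails.
2 of the 4 dependencies hold.

2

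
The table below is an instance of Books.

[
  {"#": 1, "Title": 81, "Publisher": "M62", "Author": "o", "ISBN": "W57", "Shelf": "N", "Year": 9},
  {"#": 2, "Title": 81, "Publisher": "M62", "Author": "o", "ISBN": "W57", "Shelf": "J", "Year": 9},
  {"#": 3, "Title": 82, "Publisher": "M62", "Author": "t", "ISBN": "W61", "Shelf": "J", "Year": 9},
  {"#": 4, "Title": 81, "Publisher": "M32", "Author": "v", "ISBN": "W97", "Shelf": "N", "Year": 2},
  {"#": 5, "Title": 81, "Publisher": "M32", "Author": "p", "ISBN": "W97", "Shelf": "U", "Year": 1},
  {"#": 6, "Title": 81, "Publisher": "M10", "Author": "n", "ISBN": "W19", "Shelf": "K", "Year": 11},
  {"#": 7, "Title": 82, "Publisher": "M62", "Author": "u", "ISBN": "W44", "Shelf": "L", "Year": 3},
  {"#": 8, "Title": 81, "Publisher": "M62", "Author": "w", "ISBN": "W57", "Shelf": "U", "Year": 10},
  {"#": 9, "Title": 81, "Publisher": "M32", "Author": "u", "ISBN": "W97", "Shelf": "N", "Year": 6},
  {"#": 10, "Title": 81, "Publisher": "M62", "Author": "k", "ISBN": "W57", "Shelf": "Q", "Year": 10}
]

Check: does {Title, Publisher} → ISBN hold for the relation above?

(Title=81, Publisher=M62): rows 1, 2, 8, 10 → ISBN = W57, W57, W57, W57 ✓
(Title=82, Publisher=M62): rows 3, 7 → ISBN takes values {W61, W44} — violation
(Title=81, Publisher=M32): rows 4, 5, 9 → ISBN = W97, W97, W97 ✓
(Title=81, Publisher=M10): row 6 → ISBN = W19 ✓
Two rows agree on {Title, Publisher} but differ on ISBN, so {Title, Publisher} → ISBN does not hold.

No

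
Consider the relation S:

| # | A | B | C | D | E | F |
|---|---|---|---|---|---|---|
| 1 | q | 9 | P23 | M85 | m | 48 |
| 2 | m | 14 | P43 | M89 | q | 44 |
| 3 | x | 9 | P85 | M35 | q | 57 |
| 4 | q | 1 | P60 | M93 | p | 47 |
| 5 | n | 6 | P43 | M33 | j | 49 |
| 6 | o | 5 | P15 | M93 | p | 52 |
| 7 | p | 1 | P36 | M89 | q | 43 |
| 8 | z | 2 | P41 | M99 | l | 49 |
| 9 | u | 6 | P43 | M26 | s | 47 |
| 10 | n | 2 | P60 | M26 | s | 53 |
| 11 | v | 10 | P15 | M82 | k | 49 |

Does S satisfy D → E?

Yes

D=M85: row 1 → E = m ✓
D=M89: rows 2, 7 → E = q, q ✓
D=M35: row 3 → E = q ✓
D=M93: rows 4, 6 → E = p, p ✓
D=M33: row 5 → E = j ✓
D=M99: row 8 → E = l ✓
D=M26: rows 9, 10 → E = s, s ✓
D=M82: row 11 → E = k ✓
Every D value is associated with a single E value, so D → E holds.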